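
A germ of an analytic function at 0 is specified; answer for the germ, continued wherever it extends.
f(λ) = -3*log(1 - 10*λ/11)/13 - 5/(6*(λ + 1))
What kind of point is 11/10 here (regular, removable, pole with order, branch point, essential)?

The term (-3/13)*log(1 - λ/(11/10)) has argument 1 - 11/10/(11/10) = 0 at 11/10: a logarithmic (infinitely-sheeted) branch point; the remaining terms are analytic or single-valued there.

The point is a logarithmic branch point.


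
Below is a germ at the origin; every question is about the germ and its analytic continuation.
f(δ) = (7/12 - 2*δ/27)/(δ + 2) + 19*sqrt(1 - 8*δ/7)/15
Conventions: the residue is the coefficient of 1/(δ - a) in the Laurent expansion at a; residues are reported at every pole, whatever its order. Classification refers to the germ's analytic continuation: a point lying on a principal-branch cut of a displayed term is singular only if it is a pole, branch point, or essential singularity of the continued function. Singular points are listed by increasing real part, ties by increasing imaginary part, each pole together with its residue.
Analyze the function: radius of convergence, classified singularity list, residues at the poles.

Radius of convergence at 0: 7/8.
At -2: a pole of order 1; residue 79/108.
At 7/8: an algebraic (square-root) branch point.

Denominator factor (δ + 2): pole of order 1 at -2, modulus 2.
Branch term (19/15)*sqrt(1 - δ/(7/8)): its argument vanishes at δ = 7/8, a square-root branch point, modulus 7/8.
The radius of convergence is the smallest modulus among the singular points: 7/8.
The branch term is analytic at -2 and contributes nothing to the residue; only the rational part matters.
At the order-1 pole -2 set g(δ) = (δ - (-2))*(rational part) = 7/12 - 2*δ/27.
Simple pole: residue = g(a) at a = -2, which is 79/108.
List the singular points by increasing real part (a conjugate pair: the negative imaginary part first).


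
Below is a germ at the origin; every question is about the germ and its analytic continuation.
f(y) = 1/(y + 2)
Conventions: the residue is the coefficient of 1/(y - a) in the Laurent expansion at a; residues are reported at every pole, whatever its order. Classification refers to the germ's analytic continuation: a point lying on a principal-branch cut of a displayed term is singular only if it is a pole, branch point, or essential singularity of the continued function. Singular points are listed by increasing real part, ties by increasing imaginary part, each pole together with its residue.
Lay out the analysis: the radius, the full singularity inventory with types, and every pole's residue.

Radius of convergence at 0: 2.
At -2: a pole of order 1; residue 1.

Denominator factor (y + 2): pole of order 1 at -2, modulus 2.
The radius of convergence is the smallest modulus among the singular points: 2.
At the order-1 pole -2 set g(y) = (y - (-2))*f(y) = 1.
Simple pole: residue = g(a) at a = -2, which is 1.


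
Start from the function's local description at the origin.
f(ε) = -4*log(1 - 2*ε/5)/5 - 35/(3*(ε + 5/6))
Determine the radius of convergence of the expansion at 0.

Denominator factor (ε + 5/6): pole of order 1 at -5/6, modulus 5/6.
Branch term (-4/5)*log(1 - ε/(5/2)): its argument vanishes at ε = 5/2, a logarithmic branch point, modulus 5/2.
The radius of convergence is the smallest modulus among the singular points: 5/6.

The radius of convergence is 5/6.


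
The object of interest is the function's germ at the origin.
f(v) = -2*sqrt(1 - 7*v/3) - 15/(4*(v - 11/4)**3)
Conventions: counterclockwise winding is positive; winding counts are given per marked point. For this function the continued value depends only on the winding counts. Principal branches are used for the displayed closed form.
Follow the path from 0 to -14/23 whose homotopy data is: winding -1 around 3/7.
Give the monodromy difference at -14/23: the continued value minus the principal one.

The rational part is single-valued and drops out of the difference; each branch term changes only by its own monodromy.
(-2)*sqrt(1 - v/(3/7)): winding -1 is odd, the square root flips sign, contributing -2*(-2)*sqrt(1 - (-14/23)/(3/7)) = -2*(-2)*sqrt(167/69) = (4/69)*sqrt(11523).
Summing the contributions at v = -14/23 gives (4/69)*sqrt(11523).

Continued minus principal equals (4/69)*sqrt(11523).


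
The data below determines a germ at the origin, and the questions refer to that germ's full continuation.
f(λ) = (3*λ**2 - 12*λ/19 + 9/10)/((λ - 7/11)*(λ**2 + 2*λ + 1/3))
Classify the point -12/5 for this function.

The point is a regular point.

Denominator factors: λ**2 + 2*λ + 1/3 = 97/75 at λ = -12/5; λ - 7/11 = -167/55 at λ = -12/5 — none vanishes.
So the germ continues analytically to -12/5.


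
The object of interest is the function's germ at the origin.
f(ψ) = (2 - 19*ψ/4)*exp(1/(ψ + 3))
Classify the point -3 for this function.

The exponent 1/(ψ - (-3)) has a pole at -3, so exp(1/(ψ - (-3))) takes every nonzero value near it: an essential singularity (not a pole of any order).

The point is an essential singularity.


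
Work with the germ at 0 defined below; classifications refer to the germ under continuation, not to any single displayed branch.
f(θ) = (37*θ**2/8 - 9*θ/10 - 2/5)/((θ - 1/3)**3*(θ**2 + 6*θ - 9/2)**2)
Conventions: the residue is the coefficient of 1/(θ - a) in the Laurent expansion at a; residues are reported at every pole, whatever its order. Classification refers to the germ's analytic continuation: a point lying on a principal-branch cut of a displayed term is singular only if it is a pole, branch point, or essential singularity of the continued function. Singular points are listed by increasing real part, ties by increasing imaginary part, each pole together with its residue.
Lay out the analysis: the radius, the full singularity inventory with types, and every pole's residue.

Radius of convergence at 0: 1/3.
At -3 - (3/2)*sqrt(6): a pole of order 2; residue -73727901/68376020 + (134868407/307692090)*sqrt(6).
At 1/3: a pole of order 3; residue 73727901/34188010.
At -3 + (3/2)*sqrt(6): a pole of order 2; residue -73727901/68376020 - (134868407/307692090)*sqrt(6).


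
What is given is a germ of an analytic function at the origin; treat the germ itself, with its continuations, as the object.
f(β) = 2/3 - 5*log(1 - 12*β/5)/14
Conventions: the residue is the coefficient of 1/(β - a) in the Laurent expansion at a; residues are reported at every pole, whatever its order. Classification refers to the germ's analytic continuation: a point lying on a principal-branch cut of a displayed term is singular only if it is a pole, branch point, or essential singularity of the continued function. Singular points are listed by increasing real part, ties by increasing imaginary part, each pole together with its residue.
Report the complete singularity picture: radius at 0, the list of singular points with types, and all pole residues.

Branch term (-5/14)*log(1 - β/(5/12)): its argument vanishes at β = 5/12, a logarithmic branch point, modulus 5/12.
The radius of convergence is the smallest modulus among the singular points: 5/12.

Radius of convergence at 0: 5/12.
At 5/12: a logarithmic branch point.


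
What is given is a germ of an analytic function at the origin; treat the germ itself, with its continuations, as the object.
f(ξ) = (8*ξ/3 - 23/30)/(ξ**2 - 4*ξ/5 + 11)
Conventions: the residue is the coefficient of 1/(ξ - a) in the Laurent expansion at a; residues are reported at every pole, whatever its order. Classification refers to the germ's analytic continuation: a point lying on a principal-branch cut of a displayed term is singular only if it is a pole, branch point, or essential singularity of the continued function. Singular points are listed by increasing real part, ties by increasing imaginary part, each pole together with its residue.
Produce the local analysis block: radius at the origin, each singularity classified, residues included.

Denominator factor (ξ**2 - 4*ξ/5 + 11): discriminant -1084/25, complex-conjugate roots (2/5) + ((1/5)*sqrt(271))*i and (2/5) - ((1/5)*sqrt(271))*i; poles of order 1, moduli sqrt(11) and sqrt(11).
The radius of convergence is the smallest modulus among the singular points: sqrt(11).
The factor ξ**2 - 4*ξ/5 + 11 splits as (ξ - a)(ξ - a') with a = (2/5) - ((1/5)*sqrt(271))*i, a' = (2/5) + ((1/5)*sqrt(271))*i. At the order-1 pole a set g(ξ) = (ξ - a)*f(ξ) = [8*ξ/3 - 23/30] / (ξ - a').
Simple pole: residue = g(a) at a = (2/5) - ((1/5)*sqrt(271))*i, which is (4/3) + ((3/1084)*sqrt(271))*i.
The factor ξ**2 - 4*ξ/5 + 11 splits as (ξ - a)(ξ - a') with a = (2/5) + ((1/5)*sqrt(271))*i, a' = (2/5) - ((1/5)*sqrt(271))*i. At the order-1 pole a set g(ξ) = (ξ - a)*f(ξ) = [8*ξ/3 - 23/30] / (ξ - a').
Simple pole: residue = g(a) at a = (2/5) + ((1/5)*sqrt(271))*i, which is (4/3) - ((3/1084)*sqrt(271))*i.
List the singular points by increasing real part (a conjugate pair: the negative imaginary part first).

Radius of convergence at 0: sqrt(11).
At (2/5) - ((1/5)*sqrt(271))*i: a pole of order 1; residue (4/3) + ((3/1084)*sqrt(271))*i.
At (2/5) + ((1/5)*sqrt(271))*i: a pole of order 1; residue (4/3) - ((3/1084)*sqrt(271))*i.


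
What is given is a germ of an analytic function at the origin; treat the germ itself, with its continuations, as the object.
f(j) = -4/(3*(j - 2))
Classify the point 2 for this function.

The denominator factor j - 2 vanishes at 2 and appears to the power 1; the numerator there equals -4/3, nonzero, and no other factor vanishes.
Hence a pole whose order is the multiplicity, 1.

The point is a pole of order 1.


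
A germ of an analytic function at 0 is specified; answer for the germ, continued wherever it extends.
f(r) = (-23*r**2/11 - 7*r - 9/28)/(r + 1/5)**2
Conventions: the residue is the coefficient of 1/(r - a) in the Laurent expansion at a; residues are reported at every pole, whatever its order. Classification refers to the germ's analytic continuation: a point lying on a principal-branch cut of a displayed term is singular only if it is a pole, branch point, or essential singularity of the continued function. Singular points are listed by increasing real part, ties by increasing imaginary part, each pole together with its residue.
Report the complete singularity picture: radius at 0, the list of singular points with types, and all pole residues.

Denominator factor (r + 1/5)^2: pole of order 2 at -1/5, modulus 1/5.
The radius of convergence is the smallest modulus among the singular points: 1/5.
At the order-2 pole -1/5 set g(r) = (r - (-1/5))^2*f(r) = -23*r**2/11 - 7*r - 9/28.
Order-2 pole: residue = g'(a); g'(-1/5) = -339/55, so the residue is -339/55.

Radius of convergence at 0: 1/5.
At -1/5: a pole of order 2; residue -339/55.


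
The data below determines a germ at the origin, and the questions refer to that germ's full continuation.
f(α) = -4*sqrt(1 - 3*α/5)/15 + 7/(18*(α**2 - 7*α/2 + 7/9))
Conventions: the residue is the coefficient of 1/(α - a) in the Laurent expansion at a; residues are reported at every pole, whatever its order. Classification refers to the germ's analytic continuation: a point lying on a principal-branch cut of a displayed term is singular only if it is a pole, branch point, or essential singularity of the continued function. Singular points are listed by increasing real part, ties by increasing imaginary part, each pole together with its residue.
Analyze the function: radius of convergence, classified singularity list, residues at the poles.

Radius of convergence at 0: 7/4 - (1/12)*sqrt(329).
At 7/4 - (1/12)*sqrt(329): a pole of order 1; residue -(1/141)*sqrt(329).
At 5/3: an algebraic (square-root) branch point.
At 7/4 + (1/12)*sqrt(329): a pole of order 1; residue (1/141)*sqrt(329).

Denominator factor (α**2 - 7*α/2 + 7/9): discriminant 329/36, real irrational roots 7/4 + (1/12)*sqrt(329) and 7/4 - (1/12)*sqrt(329); poles of order 1, moduli 7/4 + (1/12)*sqrt(329) and 7/4 - (1/12)*sqrt(329).
Branch term (-4/15)*sqrt(1 - α/(5/3)): its argument vanishes at α = 5/3, a square-root branch point, modulus 5/3.
The radius of convergence is the smallest modulus among the singular points: 7/4 - (1/12)*sqrt(329).
The branch term is analytic at 7/4 - (1/12)*sqrt(329) and contributes nothing to the residue; only the rational part matters.
The factor α**2 - 7*α/2 + 7/9 splits as (α - a)(α - a') with a = 7/4 - (1/12)*sqrt(329), a' = 7/4 + (1/12)*sqrt(329). At the order-1 pole a set g(α) = (α - a)*(rational part) = [7/18] / (α - a').
Simple pole: residue = g(a) at a = 7/4 - (1/12)*sqrt(329), which is -(1/141)*sqrt(329).
The branch term is analytic at 7/4 + (1/12)*sqrt(329) and contributes nothing to the residue; only the rational part matters.
The factor α**2 - 7*α/2 + 7/9 splits as (α - a)(α - a') with a = 7/4 + (1/12)*sqrt(329), a' = 7/4 - (1/12)*sqrt(329). At the order-1 pole a set g(α) = (α - a)*(rational part) = [7/18] / (α - a').
Simple pole: residue = g(a) at a = 7/4 + (1/12)*sqrt(329), which is (1/141)*sqrt(329).
List the singular points by increasing real part (a conjugate pair: the negative imaginary part first).


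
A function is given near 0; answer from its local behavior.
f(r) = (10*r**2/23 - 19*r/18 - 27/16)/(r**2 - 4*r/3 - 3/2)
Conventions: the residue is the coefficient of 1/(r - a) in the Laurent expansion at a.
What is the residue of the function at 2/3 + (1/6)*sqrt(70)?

The factor r**2 - 4*r/3 - 3/2 splits as (r - a)(r - a') with a = 2/3 + (1/6)*sqrt(70), a' = 2/3 - (1/6)*sqrt(70). At the order-1 pole a set g(r) = (r - a)*f(r) = [10*r**2/23 - 19*r/18 - 27/16] / (r - a').
Simple pole: residue = g(a) at a = 2/3 + (1/6)*sqrt(70), which is -197/828 - (13439/231840)*sqrt(70).

The residue is -197/828 - (13439/231840)*sqrt(70).


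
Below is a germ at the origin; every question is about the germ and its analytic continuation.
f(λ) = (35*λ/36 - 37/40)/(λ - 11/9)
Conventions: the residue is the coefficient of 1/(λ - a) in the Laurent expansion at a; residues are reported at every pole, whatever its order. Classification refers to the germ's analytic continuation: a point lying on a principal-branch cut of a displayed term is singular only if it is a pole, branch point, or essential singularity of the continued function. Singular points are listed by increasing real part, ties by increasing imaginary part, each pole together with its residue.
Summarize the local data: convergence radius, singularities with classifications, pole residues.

Denominator factor (λ - 11/9): pole of order 1 at 11/9, modulus 11/9.
The radius of convergence is the smallest modulus among the singular points: 11/9.
At the order-1 pole 11/9 set g(λ) = (λ - (11/9))*f(λ) = 35*λ/36 - 37/40.
Simple pole: residue = g(a) at a = 11/9, which is 853/3240.

Radius of convergence at 0: 11/9.
At 11/9: a pole of order 1; residue 853/3240.


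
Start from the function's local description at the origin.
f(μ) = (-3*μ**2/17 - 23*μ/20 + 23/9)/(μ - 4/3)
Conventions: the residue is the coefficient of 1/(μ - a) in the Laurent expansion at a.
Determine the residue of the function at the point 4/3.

The residue is 542/765.

At the order-1 pole 4/3 set g(μ) = (μ - (4/3))*f(μ) = -3*μ**2/17 - 23*μ/20 + 23/9.
Simple pole: residue = g(a) at a = 4/3, which is 542/765.


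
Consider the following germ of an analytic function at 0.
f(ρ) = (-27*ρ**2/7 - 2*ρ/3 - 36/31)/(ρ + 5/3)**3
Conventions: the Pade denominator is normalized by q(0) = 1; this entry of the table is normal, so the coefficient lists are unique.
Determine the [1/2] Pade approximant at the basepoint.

The Pade approximant has numerator coefficients [-972/3875, 2684739591/14559692500]; denominator coefficients [1, 7376571/15029360, -4046622651/1052055200].

Taylor coefficients needed (expand at 0): a_0 = -972/3875, a_1 = 5958/19375, a_2 = -756621/678125, a_3 = 1173447/678125.
Write the denominator as Q(ρ) = 1 + q1*ρ + q2*ρ^2. Requiring Q*f - P = O(ρ^4) with deg P <= 1 kills the coefficients of ρ^2..ρ^3 in Q*f:
  ρ^2: a_2 + q1*a_1 + q2*a_0 = 0, i.e. -756621/678125 + (5958/19375)*q1 + (-972/3875)*q2 = 0.
  ρ^3: a_3 + q1*a_2 + q2*a_1 = 0, i.e. 1173447/678125 + (-756621/678125)*q1 + (5958/19375)*q2 = 0.
Solving this linear system: q1 = 7376571/15029360, q2 = -4046622651/1052055200.
The numerator is Q*f truncated at degree 1: P0 = a_0 = -972/3875; P1 = a_1 + q1*a_0 = 2684739591/14559692500.


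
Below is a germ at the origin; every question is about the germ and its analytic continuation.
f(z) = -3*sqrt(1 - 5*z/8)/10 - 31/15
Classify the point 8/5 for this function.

The point is an algebraic (square-root) branch point.

The term (-3/10)*sqrt(1 - z/(8/5)) has argument 1 - 8/5/(8/5) = 0 at 8/5: a square-root (algebraic, two-sheeted) branch point; the remaining terms are analytic or single-valued there.


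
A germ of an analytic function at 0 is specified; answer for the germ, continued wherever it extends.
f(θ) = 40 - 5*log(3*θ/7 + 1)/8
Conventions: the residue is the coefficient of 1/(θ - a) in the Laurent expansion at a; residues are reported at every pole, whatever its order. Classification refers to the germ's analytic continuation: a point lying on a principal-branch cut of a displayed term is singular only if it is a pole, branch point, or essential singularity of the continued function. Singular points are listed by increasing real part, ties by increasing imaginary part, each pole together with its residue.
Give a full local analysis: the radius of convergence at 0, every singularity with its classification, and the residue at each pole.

Radius of convergence at 0: 7/3.
At -7/3: a logarithmic branch point.

Branch term (-5/8)*log(1 - θ/(-7/3)): its argument vanishes at θ = -7/3, a logarithmic branch point, modulus 7/3.
The radius of convergence is the smallest modulus among the singular points: 7/3.


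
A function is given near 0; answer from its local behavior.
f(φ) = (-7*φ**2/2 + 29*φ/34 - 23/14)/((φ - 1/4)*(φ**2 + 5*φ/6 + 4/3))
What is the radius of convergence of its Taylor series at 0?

Denominator factor (φ - 1/4): pole of order 1 at 1/4, modulus 1/4.
Denominator factor (φ**2 + 5*φ/6 + 4/3): discriminant -167/36, complex-conjugate roots (-5/12) + ((1/12)*sqrt(167))*i and (-5/12) - ((1/12)*sqrt(167))*i; poles of order 1, moduli (2/3)*sqrt(3) and (2/3)*sqrt(3).
The radius of convergence is the smallest modulus among the singular points: 1/4.

The radius of convergence is 1/4.


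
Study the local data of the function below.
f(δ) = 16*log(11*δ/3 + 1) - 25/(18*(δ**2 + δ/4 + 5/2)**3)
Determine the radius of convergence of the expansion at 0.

The radius of convergence is 3/11.

Denominator factor (δ**2 + δ/4 + 5/2)^3: discriminant -159/16, complex-conjugate roots (-1/8) + ((1/8)*sqrt(159))*i and (-1/8) - ((1/8)*sqrt(159))*i; poles of order 3, moduli (1/2)*sqrt(10) and (1/2)*sqrt(10).
Branch term (16)*log(1 - δ/(-3/11)): its argument vanishes at δ = -3/11, a logarithmic branch point, modulus 3/11.
The radius of convergence is the smallest modulus among the singular points: 3/11.


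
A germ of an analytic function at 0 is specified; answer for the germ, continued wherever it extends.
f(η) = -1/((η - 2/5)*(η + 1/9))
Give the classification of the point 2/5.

The point is a pole of order 1.

The denominator factor η - 2/5 vanishes at 2/5 and appears to the power 1; the numerator there equals -1, nonzero, and no other factor vanishes.
Hence a pole whose order is the multiplicity, 1.


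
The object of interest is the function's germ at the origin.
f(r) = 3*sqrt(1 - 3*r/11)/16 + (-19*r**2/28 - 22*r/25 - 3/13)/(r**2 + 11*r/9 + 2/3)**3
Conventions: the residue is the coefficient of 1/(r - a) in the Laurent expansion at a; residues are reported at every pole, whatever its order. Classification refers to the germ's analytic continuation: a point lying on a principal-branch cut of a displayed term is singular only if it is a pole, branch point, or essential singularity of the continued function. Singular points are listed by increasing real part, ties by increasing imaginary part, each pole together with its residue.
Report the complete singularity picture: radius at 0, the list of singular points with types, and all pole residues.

Radius of convergence at 0: (1/3)*sqrt(6).
At (-11/18) - ((1/18)*sqrt(95))*i: a pole of order 3; residue -((41041971/7802112500)*sqrt(95))*i.
At (-11/18) + ((1/18)*sqrt(95))*i: a pole of order 3; residue ((41041971/7802112500)*sqrt(95))*i.
At 11/3: an algebraic (square-root) branch point.

Denominator factor (r**2 + 11*r/9 + 2/3)^3: discriminant -95/81, complex-conjugate roots (-11/18) + ((1/18)*sqrt(95))*i and (-11/18) - ((1/18)*sqrt(95))*i; poles of order 3, moduli (1/3)*sqrt(6) and (1/3)*sqrt(6).
Branch term (3/16)*sqrt(1 - r/(11/3)): its argument vanishes at r = 11/3, a square-root branch point, modulus 11/3.
The radius of convergence is the smallest modulus among the singular points: (1/3)*sqrt(6).
The branch term is analytic at (-11/18) - ((1/18)*sqrt(95))*i and contributes nothing to the residue; only the rational part matters.
The factor r**2 + 11*r/9 + 2/3 splits as (r - a)(r - a') with a = (-11/18) - ((1/18)*sqrt(95))*i, a' = (-11/18) + ((1/18)*sqrt(95))*i. At the order-3 pole a set g(r) = (r - a)^3*(rational part) = [-19*r**2/28 - 22*r/25 - 3/13] / (r - a')^3.
Order-3 pole: residue = g''(a)/2; g''((-11/18) - ((1/18)*sqrt(95))*i) = -((41041971/3901056250)*sqrt(95))*i, so the residue is -((41041971/7802112500)*sqrt(95))*i.
The branch term is analytic at (-11/18) + ((1/18)*sqrt(95))*i and contributes nothing to the residue; only the rational part matters.
The factor r**2 + 11*r/9 + 2/3 splits as (r - a)(r - a') with a = (-11/18) + ((1/18)*sqrt(95))*i, a' = (-11/18) - ((1/18)*sqrt(95))*i. At the order-3 pole a set g(r) = (r - a)^3*(rational part) = [-19*r**2/28 - 22*r/25 - 3/13] / (r - a')^3.
Order-3 pole: residue = g''(a)/2; g''((-11/18) + ((1/18)*sqrt(95))*i) = ((41041971/3901056250)*sqrt(95))*i, so the residue is ((41041971/7802112500)*sqrt(95))*i.
List the singular points by increasing real part (a conjugate pair: the negative imaginary part first).


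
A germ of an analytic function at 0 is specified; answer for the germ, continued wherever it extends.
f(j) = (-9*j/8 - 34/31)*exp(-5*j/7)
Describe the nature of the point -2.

The point is a regular point.

There is no denominator, hence no pole anywhere.
The factor exp(-5*j/7) is entire.
So the germ continues analytically to -2.


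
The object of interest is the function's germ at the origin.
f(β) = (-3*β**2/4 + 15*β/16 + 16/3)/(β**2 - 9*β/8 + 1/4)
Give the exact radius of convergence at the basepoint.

The radius of convergence is 9/16 - (1/16)*sqrt(17).

Denominator factor (β**2 - 9*β/8 + 1/4): discriminant 17/64, real irrational roots 9/16 + (1/16)*sqrt(17) and 9/16 - (1/16)*sqrt(17); poles of order 1, moduli 9/16 + (1/16)*sqrt(17) and 9/16 - (1/16)*sqrt(17).
The radius of convergence is the smallest modulus among the singular points: 9/16 - (1/16)*sqrt(17).


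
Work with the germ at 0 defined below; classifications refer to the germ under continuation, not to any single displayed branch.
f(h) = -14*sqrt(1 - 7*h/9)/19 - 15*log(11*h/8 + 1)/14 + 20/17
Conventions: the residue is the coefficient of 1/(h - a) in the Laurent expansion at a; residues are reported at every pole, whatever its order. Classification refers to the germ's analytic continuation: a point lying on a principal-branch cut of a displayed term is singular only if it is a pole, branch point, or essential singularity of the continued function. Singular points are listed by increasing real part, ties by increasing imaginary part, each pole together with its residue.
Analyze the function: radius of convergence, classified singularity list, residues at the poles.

Branch term (-15/14)*log(1 - h/(-8/11)): its argument vanishes at h = -8/11, a logarithmic branch point, modulus 8/11.
Branch term (-14/19)*sqrt(1 - h/(9/7)): its argument vanishes at h = 9/7, a square-root branch point, modulus 9/7.
The radius of convergence is the smallest modulus among the singular points: 8/11.
List the singular points by increasing real part (a conjugate pair: the negative imaginary part first).

Radius of convergence at 0: 8/11.
At -8/11: a logarithmic branch point.
At 9/7: an algebraic (square-root) branch point.


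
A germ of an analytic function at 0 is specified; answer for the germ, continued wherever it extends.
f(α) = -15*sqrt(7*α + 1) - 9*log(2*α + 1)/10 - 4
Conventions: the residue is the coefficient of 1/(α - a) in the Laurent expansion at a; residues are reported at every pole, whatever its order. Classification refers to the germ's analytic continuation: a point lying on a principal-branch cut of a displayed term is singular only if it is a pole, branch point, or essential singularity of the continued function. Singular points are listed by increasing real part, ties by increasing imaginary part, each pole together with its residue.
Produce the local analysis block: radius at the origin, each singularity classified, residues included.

Radius of convergence at 0: 1/7.
At -1/2: a logarithmic branch point.
At -1/7: an algebraic (square-root) branch point.

Branch term (-15)*sqrt(1 - α/(-1/7)): its argument vanishes at α = -1/7, a square-root branch point, modulus 1/7.
Branch term (-9/10)*log(1 - α/(-1/2)): its argument vanishes at α = -1/2, a logarithmic branch point, modulus 1/2.
The radius of convergence is the smallest modulus among the singular points: 1/7.
List the singular points by increasing real part (a conjugate pair: the negative imaginary part first).


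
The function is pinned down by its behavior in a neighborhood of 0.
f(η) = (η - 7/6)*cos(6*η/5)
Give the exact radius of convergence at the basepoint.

The radius of convergence is infinite.

The factor cos(6*η/5) is entire and contributes no finite singular point.
The polynomial part has no poles.
No finite singular points: the Taylor series at 0 converges everywhere.


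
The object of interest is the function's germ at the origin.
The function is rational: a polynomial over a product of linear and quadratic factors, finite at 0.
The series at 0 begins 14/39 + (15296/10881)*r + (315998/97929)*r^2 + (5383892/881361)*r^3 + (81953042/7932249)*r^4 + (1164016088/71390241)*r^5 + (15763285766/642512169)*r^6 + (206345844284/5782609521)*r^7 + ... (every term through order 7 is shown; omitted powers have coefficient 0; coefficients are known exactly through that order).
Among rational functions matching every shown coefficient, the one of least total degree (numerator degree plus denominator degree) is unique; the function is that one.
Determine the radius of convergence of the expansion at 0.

No rational of total degree below 5 reproduces all 8 coefficients; solving the [1/4] Pade equations on them gives f(r) = (-19*r/31 - 7/13)/((r - 1)**2*(r**2 + 7*r/6 - 3/2)), whose expansion matches every shown term.
Denominator factor (r**2 + 7*r/6 - 3/2): discriminant 265/36, real irrational roots -7/12 + (1/12)*sqrt(265) and -7/12 - (1/12)*sqrt(265); poles of order 1, moduli -7/12 + (1/12)*sqrt(265) and 7/12 + (1/12)*sqrt(265).
Denominator factor (r - 1)^2: pole of order 2 at 1, modulus 1.
The radius of convergence is the smallest modulus among the singular points: -7/12 + (1/12)*sqrt(265).

The radius of convergence is -7/12 + (1/12)*sqrt(265).


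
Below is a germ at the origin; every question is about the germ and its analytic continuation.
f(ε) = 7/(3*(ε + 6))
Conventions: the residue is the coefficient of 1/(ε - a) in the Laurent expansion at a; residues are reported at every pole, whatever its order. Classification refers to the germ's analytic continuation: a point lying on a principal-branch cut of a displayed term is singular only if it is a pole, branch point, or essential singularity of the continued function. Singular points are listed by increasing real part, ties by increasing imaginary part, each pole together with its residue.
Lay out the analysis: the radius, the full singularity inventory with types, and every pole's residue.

Radius of convergence at 0: 6.
At -6: a pole of order 1; residue 7/3.

Denominator factor (ε + 6): pole of order 1 at -6, modulus 6.
The radius of convergence is the smallest modulus among the singular points: 6.
At the order-1 pole -6 set g(ε) = (ε - (-6))*f(ε) = 7/3.
Simple pole: residue = g(a) at a = -6, which is 7/3.


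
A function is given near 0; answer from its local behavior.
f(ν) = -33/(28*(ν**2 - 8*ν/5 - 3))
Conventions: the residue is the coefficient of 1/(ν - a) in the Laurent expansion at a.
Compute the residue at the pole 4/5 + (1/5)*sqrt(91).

The residue is -(165/5096)*sqrt(91).

The factor ν**2 - 8*ν/5 - 3 splits as (ν - a)(ν - a') with a = 4/5 + (1/5)*sqrt(91), a' = 4/5 - (1/5)*sqrt(91). At the order-1 pole a set g(ν) = (ν - a)*f(ν) = [-33/28] / (ν - a').
Simple pole: residue = g(a) at a = 4/5 + (1/5)*sqrt(91), which is -(165/5096)*sqrt(91).


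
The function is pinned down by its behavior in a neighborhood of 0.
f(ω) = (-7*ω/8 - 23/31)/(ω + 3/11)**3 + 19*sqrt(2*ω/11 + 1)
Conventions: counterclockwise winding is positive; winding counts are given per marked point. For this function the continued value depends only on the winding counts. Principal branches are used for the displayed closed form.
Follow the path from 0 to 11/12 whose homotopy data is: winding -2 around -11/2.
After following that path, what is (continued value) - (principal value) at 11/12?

The rational part is single-valued and drops out of the difference; each branch term changes only by its own monodromy.
(19)*sqrt(1 - ω/(-11/2)): winding -2 is even, the square root returns to the same sheet, contribution 0.
Summing the contributions at ω = 11/12 gives 0.

Continued minus principal equals 0.


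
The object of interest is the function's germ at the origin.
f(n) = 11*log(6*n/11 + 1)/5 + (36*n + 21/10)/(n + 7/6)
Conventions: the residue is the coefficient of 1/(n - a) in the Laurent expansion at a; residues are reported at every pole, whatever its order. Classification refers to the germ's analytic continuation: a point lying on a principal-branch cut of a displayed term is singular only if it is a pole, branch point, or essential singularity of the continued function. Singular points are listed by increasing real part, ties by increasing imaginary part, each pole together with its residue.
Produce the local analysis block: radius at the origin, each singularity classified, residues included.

Radius of convergence at 0: 7/6.
At -11/6: a logarithmic branch point.
At -7/6: a pole of order 1; residue -399/10.

Denominator factor (n + 7/6): pole of order 1 at -7/6, modulus 7/6.
Branch term (11/5)*log(1 - n/(-11/6)): its argument vanishes at n = -11/6, a logarithmic branch point, modulus 11/6.
The radius of convergence is the smallest modulus among the singular points: 7/6.
The branch term is analytic at -7/6 and contributes nothing to the residue; only the rational part matters.
At the order-1 pole -7/6 set g(n) = (n - (-7/6))*(rational part) = 36*n + 21/10.
Simple pole: residue = g(a) at a = -7/6, which is -399/10.
List the singular points by increasing real part (a conjugate pair: the negative imaginary part first).


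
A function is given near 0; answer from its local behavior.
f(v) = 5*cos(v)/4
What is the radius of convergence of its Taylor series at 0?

The factor cos(v) is entire and contributes no finite singular point.
The polynomial part has no poles.
No finite singular points: the Taylor series at 0 converges everywhere.

The radius of convergence is infinite.


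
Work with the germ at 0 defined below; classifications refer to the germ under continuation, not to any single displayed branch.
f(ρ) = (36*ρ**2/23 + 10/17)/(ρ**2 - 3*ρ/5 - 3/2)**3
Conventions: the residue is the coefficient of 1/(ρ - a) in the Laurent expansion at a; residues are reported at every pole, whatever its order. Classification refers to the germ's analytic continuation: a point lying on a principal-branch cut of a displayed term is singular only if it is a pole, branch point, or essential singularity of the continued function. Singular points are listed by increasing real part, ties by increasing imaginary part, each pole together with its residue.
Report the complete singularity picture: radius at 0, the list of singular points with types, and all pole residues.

Denominator factor (ρ**2 - 3*ρ/5 - 3/2)^3: discriminant 159/25, real irrational roots 3/10 + (1/10)*sqrt(159) and 3/10 - (1/10)*sqrt(159); poles of order 3, moduli 3/10 + (1/10)*sqrt(159) and -3/10 + (1/10)*sqrt(159).
The radius of convergence is the smallest modulus among the singular points: -3/10 + (1/10)*sqrt(159).
The factor ρ**2 - 3*ρ/5 - 3/2 splits as (ρ - a)(ρ - a') with a = 3/10 - (1/10)*sqrt(159), a' = 3/10 + (1/10)*sqrt(159). At the order-3 pole a set g(ρ) = (ρ - a)^3*f(ρ) = [36*ρ**2/23 + 10/17] / (ρ - a')^3.
Order-3 pole: residue = g''(a)/2; g''(3/10 - (1/10)*sqrt(159)) = (491000/523898163)*sqrt(159), so the residue is (245500/523898163)*sqrt(159).
The factor ρ**2 - 3*ρ/5 - 3/2 splits as (ρ - a)(ρ - a') with a = 3/10 + (1/10)*sqrt(159), a' = 3/10 - (1/10)*sqrt(159). At the order-3 pole a set g(ρ) = (ρ - a)^3*f(ρ) = [36*ρ**2/23 + 10/17] / (ρ - a')^3.
Order-3 pole: residue = g''(a)/2; g''(3/10 + (1/10)*sqrt(159)) = -(491000/523898163)*sqrt(159), so the residue is -(245500/523898163)*sqrt(159).
List the singular points by increasing real part (a conjugate pair: the negative imaginary part first).

Radius of convergence at 0: -3/10 + (1/10)*sqrt(159).
At 3/10 - (1/10)*sqrt(159): a pole of order 3; residue (245500/523898163)*sqrt(159).
At 3/10 + (1/10)*sqrt(159): a pole of order 3; residue -(245500/523898163)*sqrt(159).


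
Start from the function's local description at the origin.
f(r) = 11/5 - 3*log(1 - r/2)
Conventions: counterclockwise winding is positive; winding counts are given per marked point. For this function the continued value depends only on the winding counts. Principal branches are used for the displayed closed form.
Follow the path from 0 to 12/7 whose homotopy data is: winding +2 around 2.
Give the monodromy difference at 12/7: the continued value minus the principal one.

The rational part is single-valued and drops out of the difference; each branch term changes only by its own monodromy.
(-3)*log(1 - r/(2)): each positive loop around 2 adds 2*pi*i to the log, so winding +2 contributes (-3)*(2)*2*pi*i = -(12)*pi*i.
Summing the contributions at r = 12/7 gives -(12)*pi*i.

Continued minus principal equals -(12)*pi*i.


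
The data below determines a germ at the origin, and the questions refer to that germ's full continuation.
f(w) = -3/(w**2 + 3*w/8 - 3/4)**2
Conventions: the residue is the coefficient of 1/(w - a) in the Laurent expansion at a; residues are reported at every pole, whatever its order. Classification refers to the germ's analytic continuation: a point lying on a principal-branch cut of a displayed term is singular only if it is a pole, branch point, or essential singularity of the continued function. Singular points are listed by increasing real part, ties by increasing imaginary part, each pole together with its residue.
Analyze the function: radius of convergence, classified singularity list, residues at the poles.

Radius of convergence at 0: -3/16 + (1/16)*sqrt(201).
At -3/16 - (1/16)*sqrt(201): a pole of order 2; residue -(1024/13467)*sqrt(201).
At -3/16 + (1/16)*sqrt(201): a pole of order 2; residue (1024/13467)*sqrt(201).

Denominator factor (w**2 + 3*w/8 - 3/4)^2: discriminant 201/64, real irrational roots -3/16 + (1/16)*sqrt(201) and -3/16 - (1/16)*sqrt(201); poles of order 2, moduli -3/16 + (1/16)*sqrt(201) and 3/16 + (1/16)*sqrt(201).
The radius of convergence is the smallest modulus among the singular points: -3/16 + (1/16)*sqrt(201).
The factor w**2 + 3*w/8 - 3/4 splits as (w - a)(w - a') with a = -3/16 - (1/16)*sqrt(201), a' = -3/16 + (1/16)*sqrt(201). At the order-2 pole a set g(w) = (w - a)^2*f(w) = [-3] / (w - a')^2.
Order-2 pole: residue = g'(a); g'(-3/16 - (1/16)*sqrt(201)) = -(1024/13467)*sqrt(201), so the residue is -(1024/13467)*sqrt(201).
The factor w**2 + 3*w/8 - 3/4 splits as (w - a)(w - a') with a = -3/16 + (1/16)*sqrt(201), a' = -3/16 - (1/16)*sqrt(201). At the order-2 pole a set g(w) = (w - a)^2*f(w) = [-3] / (w - a')^2.
Order-2 pole: residue = g'(a); g'(-3/16 + (1/16)*sqrt(201)) = (1024/13467)*sqrt(201), so the residue is (1024/13467)*sqrt(201).
List the singular points by increasing real part (a conjugate pair: the negative imaginary part first).


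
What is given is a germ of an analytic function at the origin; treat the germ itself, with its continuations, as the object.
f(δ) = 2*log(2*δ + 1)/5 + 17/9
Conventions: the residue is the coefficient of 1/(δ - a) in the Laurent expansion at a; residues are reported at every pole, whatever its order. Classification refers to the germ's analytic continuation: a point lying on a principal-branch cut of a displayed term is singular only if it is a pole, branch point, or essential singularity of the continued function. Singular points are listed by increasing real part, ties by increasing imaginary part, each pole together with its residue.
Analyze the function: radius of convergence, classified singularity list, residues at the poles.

Radius of convergence at 0: 1/2.
At -1/2: a logarithmic branch point.

Branch term (2/5)*log(1 - δ/(-1/2)): its argument vanishes at δ = -1/2, a logarithmic branch point, modulus 1/2.
The radius of convergence is the smallest modulus among the singular points: 1/2.


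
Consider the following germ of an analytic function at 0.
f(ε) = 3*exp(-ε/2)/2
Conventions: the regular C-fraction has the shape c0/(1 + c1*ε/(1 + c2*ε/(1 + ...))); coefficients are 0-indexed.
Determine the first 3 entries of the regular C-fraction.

Taylor coefficients (expand at 0): a_0 = 3/2, a_1 = -3/4, a_2 = 3/16.
c0 = a_0 = 3/2. Peel one level at a time: if S = 1 + c*ε/S' with S'(0) = 1, then c is the ε-coefficient of S and S' = c*ε/(S - 1).
S_1 = c0/f = 1 + (1/2)*ε + (1/8)*ε^2 + ...; c1 = 1/2.
S_2 = c1*ε/(S_1 - 1) = 1 + (-1/4)*ε + ...; c2 = -1/4.

The regular C-fraction coefficients are [3/2, 1/2, -1/4].


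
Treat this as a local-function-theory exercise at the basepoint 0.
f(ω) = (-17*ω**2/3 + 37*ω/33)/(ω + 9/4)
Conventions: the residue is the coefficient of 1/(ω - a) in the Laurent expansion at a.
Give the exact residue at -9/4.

At the order-1 pole -9/4 set g(ω) = (ω - (-9/4))*f(ω) = -17*ω**2/3 + 37*ω/33.
Simple pole: residue = g(a) at a = -9/4, which is -5493/176.

The residue is -5493/176.


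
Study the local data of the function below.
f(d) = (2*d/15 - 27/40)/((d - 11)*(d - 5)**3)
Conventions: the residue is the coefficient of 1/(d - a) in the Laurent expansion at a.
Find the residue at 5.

At the order-3 pole 5 set g(d) = (d - (5))^3*f(d) = (2*d/15 - 27/40)/(d - 11).
Order-3 pole: residue = g''(a)/2; g''(5) = -19/2592, so the residue is -19/5184.

The residue is -19/5184.


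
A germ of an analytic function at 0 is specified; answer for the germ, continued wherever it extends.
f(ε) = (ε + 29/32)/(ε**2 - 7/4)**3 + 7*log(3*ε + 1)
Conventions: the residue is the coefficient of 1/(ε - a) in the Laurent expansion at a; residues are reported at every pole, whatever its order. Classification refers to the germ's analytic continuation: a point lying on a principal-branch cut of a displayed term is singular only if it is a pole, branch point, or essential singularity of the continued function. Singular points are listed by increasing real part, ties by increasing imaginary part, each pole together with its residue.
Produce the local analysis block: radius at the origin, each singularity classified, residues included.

Denominator factor (ε**2 - 7/4)^3: discriminant 7, real irrational roots (1/2)*sqrt(7) and -(1/2)*sqrt(7); poles of order 3, moduli (1/2)*sqrt(7) and (1/2)*sqrt(7).
Branch term (7)*log(1 - ε/(-1/3)): its argument vanishes at ε = -1/3, a logarithmic branch point, modulus 1/3.
The radius of convergence is the smallest modulus among the singular points: 1/3.
The branch term is analytic at -(1/2)*sqrt(7) and contributes nothing to the residue; only the rational part matters.
The factor ε**2 - 7/4 splits as (ε - a)(ε - a') with a = -(1/2)*sqrt(7), a' = (1/2)*sqrt(7). At the order-3 pole a set g(ε) = (ε - a)^3*(rational part) = [ε + 29/32] / (ε - a')^3.
Order-3 pole: residue = g''(a)/2; g''(-(1/2)*sqrt(7)) = -(87/2744)*sqrt(7), so the residue is -(87/5488)*sqrt(7).
The branch term is analytic at (1/2)*sqrt(7) and contributes nothing to the residue; only the rational part matters.
The factor ε**2 - 7/4 splits as (ε - a)(ε - a') with a = (1/2)*sqrt(7), a' = -(1/2)*sqrt(7). At the order-3 pole a set g(ε) = (ε - a)^3*(rational part) = [ε + 29/32] / (ε - a')^3.
Order-3 pole: residue = g''(a)/2; g''((1/2)*sqrt(7)) = (87/2744)*sqrt(7), so the residue is (87/5488)*sqrt(7).
List the singular points by increasing real part (a conjugate pair: the negative imaginary part first).

Radius of convergence at 0: 1/3.
At -(1/2)*sqrt(7): a pole of order 3; residue -(87/5488)*sqrt(7).
At -1/3: a logarithmic branch point.
At (1/2)*sqrt(7): a pole of order 3; residue (87/5488)*sqrt(7).
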